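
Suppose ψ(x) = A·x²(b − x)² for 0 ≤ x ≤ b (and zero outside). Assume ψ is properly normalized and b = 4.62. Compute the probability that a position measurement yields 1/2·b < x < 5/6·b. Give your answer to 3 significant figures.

P ≈ 0.491

The probability is P = ∫ |ψ|² dx over [1/2·b, 5/6·b].
The normalization integral ∫|ψ|²dx over the whole domain equals b^9/630·A², and A² cancels in the ratio.
In terms of u = x/b (A² and the length scale cancel between numerator and denominator), P = [∫_{1/2}^{5/6} u^4·(1 - u)^4 du] / [∫_{0}^{1} u^4·(1 - u)^4 du].
With ∫ u^4·(1 - u)^4 du = u^5·(70·u^4 - 315·u^3 + 540·u^2 - 420·u + 126)/630 + C, the region integral is ≈ 0.00077944 and the full one is 1/630.
Taking the ratio, P = 0.4910.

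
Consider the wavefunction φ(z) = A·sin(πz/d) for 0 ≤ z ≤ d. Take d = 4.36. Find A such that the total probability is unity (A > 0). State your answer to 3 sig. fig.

We need A² ∫|f|² dz = 1, taking the integral from 0 to d.
Using sin²θ = (1 − cos 2θ)/2, ∫|φ|² dz = A²·(d/2).
Setting this equal to 1 gives A² = 1/(d/2).
Plugging in d = 4.36 yields A = 0.6773.

A ≈ 0.677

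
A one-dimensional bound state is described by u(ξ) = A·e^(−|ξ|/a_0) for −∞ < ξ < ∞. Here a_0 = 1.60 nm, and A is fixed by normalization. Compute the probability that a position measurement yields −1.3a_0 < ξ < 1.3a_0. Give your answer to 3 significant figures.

P ≈ 0.926

|u|² is the probability density, so P = ∫_{−1.3a_0}^{1.3a_0} |u|² dξ.
Since A² = 1/(a_0), this is the region integral divided by the full normalization integral.
By symmetry take twice the ξ ≥ 0 contribution in numerator and denominator; the 2's cancel. Let t = ξ/a_0; then A² and the length scale cancel, so P = ∫_{0}^{1.3} e^(-2·t) dt ÷ ∫_{0}^{∞} e^(-2·t) dt.
An antiderivative of e^(-2·t) is -e^(-2·t)/2; evaluating from 0 to 1.3 gives 1/2 - e^(-13/5)/2, while the full integral is 1/2.
The result is P = 0.9257.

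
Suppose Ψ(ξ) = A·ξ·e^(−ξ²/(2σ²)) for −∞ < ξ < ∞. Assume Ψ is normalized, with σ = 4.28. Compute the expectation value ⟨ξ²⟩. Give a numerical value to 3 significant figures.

⟨ξ^2⟩ ≈ 27.5

The expectation value is the |Ψ|²-weighted average of ξ^2: ∫ ξ^2|Ψ|² dξ.
The ratio of the moment integral to the normalization integral gives ⟨ξ²⟩ = 3·σ^2/2.
With σ = 4.28, ⟨ξ^2⟩ = 27.48.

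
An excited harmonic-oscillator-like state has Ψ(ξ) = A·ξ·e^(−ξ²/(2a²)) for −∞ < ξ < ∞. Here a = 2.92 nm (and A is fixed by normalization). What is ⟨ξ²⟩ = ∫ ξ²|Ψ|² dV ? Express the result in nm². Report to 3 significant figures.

The expectation value is the |Ψ|²-weighted average of ξ^2: ∫ ξ^2|Ψ|² dξ.
Using the Gaussian integral ∫_{−∞}^{∞} e^(−αξ²) dξ = √(π/α), the ratio of the moment integral to the normalization integral gives ⟨ξ²⟩ = 3·a^2/2.
With a = 2.92, ⟨ξ^2⟩ = 12.79.

⟨ξ^2⟩ ≈ 12.8 nm^2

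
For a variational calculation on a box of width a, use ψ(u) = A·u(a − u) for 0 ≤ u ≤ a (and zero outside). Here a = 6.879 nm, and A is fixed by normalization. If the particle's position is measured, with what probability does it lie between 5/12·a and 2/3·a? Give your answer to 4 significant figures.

P ≈ 0.4435

|ψ|² is the probability density, so P = ∫_{5/12·a}^{2/3·a} |ψ|² du.
With A² fixed by ∫|ψ|² = 1, i.e. A² = (a^5/30)^(−1), substitute and integrate.
In terms of t = u/a (A² and the length scale cancel between numerator and denominator), P = [∫_{5/12}^{2/3} t^2·(1 - t)^2 dt] / [∫_{0}^{1} t^2·(1 - t)^2 dt].
An antiderivative of t^2·(1 - t)^2 is t^3·(6·t^2 - 15·t + 10)/30; evaluating from 5/12 to 2/3 gives ≈ 0.0147835, while the full integral is 1/30.
Evaluating gives P = 0.44350.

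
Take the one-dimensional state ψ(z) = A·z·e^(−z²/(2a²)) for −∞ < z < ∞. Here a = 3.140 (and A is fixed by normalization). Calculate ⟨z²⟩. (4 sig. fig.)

By definition ⟨z²⟩ = ∫ z^2 |ψ(z)|² dz.
Using the Gaussian integral ∫_{−∞}^{∞} e^(−αz²) dz = √(π/α), evaluating both integrals, ⟨z²⟩ = 3·a^2/2.
With a = 3.140, ⟨z^2⟩ = 14.789.

⟨z^2⟩ ≈ 14.79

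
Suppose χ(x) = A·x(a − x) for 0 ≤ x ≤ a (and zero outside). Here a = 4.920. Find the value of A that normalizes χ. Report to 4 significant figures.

A ≈ 0.1020

Normalization requires ∫|χ|² dx = 1, integrated from 0 to a.
With χ = A·x(a − x), the integral evaluates to A²·[a^5/30].
So A² = (a^5/30)^(−1).
Plugging in a = 4.920 yields A = 0.10201.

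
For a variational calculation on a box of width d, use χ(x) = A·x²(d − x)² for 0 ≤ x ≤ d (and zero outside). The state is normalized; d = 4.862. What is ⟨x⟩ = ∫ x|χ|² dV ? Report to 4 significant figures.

⟨x⟩ ≈ 2.431

The expectation value is the |χ|²-weighted average of x: ∫ x|χ|² dx.
The ratio of the moment integral to the normalization integral gives ⟨x⟩ = d/2.
With d = 4.862, ⟨x⟩ = 2.4310.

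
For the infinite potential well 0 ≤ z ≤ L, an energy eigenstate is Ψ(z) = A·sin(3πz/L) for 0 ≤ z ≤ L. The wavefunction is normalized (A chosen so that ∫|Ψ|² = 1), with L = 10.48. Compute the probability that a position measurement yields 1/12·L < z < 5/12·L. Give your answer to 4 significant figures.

|Ψ|² is the probability density, so P = ∫_{1/12·L}^{5/12·L} |Ψ|² dz.
With A² fixed by ∫|Ψ|² = 1, i.e. A² = (L/2)^(−1), substitute and integrate.
In terms of u = z/L (A² and the length scale cancel between numerator and denominator), P = [∫_{1/12}^{5/12} sin(3·π·u)^2 du] / [∫_{0}^{1} sin(3·π·u)^2 du].
Using ∫ sin(3·π·u)^2 du = u/2 - sin(6·π·u)/(12·π), the numerator is 1/6 and the denominator is 1/2.
The result is P = 1/3.

P ≈ 0.3333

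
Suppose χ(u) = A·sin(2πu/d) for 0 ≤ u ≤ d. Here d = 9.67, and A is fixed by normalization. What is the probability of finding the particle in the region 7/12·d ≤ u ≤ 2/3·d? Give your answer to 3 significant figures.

P ≈ 0.0833

The probability is P = ∫ |χ|² du over [7/12·d, 2/3·d].
Since A² = 1/(d/2), this is the region integral divided by the full normalization integral.
Let t = u/d; then A² and the length scale cancel, so P = ∫_{7/12}^{2/3} sin(2·π·t)^2 dt ÷ ∫_{0}^{1} sin(2·π·t)^2 dt.
With ∫ sin(2·π·t)^2 dt = t/2 - sin(4·π·t)/(8·π) + C, the region integral is 1/24 and the full one is 1/2.
This works out to P = 1/12.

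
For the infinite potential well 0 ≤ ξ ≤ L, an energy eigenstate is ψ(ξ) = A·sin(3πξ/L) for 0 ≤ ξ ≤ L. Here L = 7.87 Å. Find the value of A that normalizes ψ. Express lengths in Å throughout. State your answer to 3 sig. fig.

A ≈ 0.504 Å^(-1/2)

Normalization requires ∫|ψ|² dξ = 1, integrated from 0 to L.
With ∫₀^L sin²(nπξ/L) dξ = L/2, ∫|ψ|² dξ = A²·(L/2).
Hence A² = 1/[L/2].
Plugging in L = 7.87 yields A = 0.5041.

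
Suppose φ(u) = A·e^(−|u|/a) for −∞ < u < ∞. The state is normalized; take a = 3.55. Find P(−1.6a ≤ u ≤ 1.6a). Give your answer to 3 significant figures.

P ≈ 0.959

P = ∫_{−1.6a}^{1.6a} |φ(u)|² du.
The normalization integral ∫|φ|²du over the whole domain equals a·A², and A² cancels in the ratio.
Both integrals are even about u = 0, so only the u ≥ 0 halves are needed (the factors of 2 cancel). Substituting t = u/a, A² and the length scale cancel in the ratio: P = ∫_{0}^{1.6} e^(-2·t) dt / ∫_{0}^{∞} e^(-2·t) dt.
With ∫ e^(-2·t) dt = -e^(-2·t)/2 + C, the region integral is 1/2 - e^(-16/5)/2 and the full one is 1/2.
This works out to P = 0.9592.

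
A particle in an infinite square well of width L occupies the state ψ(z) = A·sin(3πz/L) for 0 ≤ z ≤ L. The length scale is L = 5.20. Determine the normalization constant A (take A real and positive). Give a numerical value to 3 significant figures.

A ≈ 0.620

Require ∫ |ψ|² dz = 1 over the whole domain.
Using sin²θ = (1 − cos 2θ)/2, carrying out the integral gives A² · L/2.
Setting this equal to 1 gives A² = 1/(L/2).
With L = 5.20: A² = 0.3846 and A = 0.6202.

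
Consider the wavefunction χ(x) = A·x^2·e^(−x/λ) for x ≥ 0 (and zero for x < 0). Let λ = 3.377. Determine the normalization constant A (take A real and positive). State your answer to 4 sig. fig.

The normalization condition is ∫|χ|² dx = 1 from 0 to ∞.
With ∫₀^∞ x^4 e^(−αx) dx = 4!/α^5, ∫|χ|² dx = A²·(3·λ^5/4).
So A² = (3·λ^5/4)^(−1).
With λ = 3.377: A² = 0.0030359 and A = 0.055099.

A ≈ 0.05510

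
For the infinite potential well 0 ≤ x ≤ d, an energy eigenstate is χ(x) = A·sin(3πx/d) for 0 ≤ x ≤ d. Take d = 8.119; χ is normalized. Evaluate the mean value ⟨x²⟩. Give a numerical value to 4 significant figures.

⟨x^2⟩ ≈ 21.60

The expectation value is the |χ|²-weighted average of x^2: ∫ x^2|χ|² dx.
Using sin²θ = (1 − cos 2θ)/2, the ratio of the moment integral to the normalization integral gives ⟨x²⟩ = -d^2/(18·π^2) + d^2/3.
With d = 8.119, ⟨x^2⟩ = 21.602.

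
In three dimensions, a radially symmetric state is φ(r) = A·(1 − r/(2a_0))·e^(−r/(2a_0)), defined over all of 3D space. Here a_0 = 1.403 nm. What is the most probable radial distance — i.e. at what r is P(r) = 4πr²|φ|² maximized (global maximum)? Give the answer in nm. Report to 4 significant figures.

r ≈ 7.346 nm

The maximum of P(r) = 4πr²|φ|² occurs where its derivative vanishes.
This gives r = a_0·(√(5) + 3).
With a_0 = 1.403, the most probable radial distance is 7.3462 nm.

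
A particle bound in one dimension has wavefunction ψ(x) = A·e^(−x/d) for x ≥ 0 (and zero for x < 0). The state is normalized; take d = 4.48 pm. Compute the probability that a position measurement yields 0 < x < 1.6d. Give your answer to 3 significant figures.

P ≈ 0.959

P = ∫_{0}^{1.6d} |ψ(x)|² dx.
With A² fixed by ∫|ψ|² = 1, i.e. A² = (d/2)^(−1), substitute and integrate.
Let u = x/d; then A² and the length scale cancel, so P = ∫_{0}^{1.6} e^(-2·u) du ÷ ∫_{0}^{∞} e^(-2·u) du.
With ∫ e^(-2·u) du = -e^(-2·u)/2 + C, the region integral is 1/2 - e^(-16/5)/2 and the full one is 1/2.
The result is P = 0.9592.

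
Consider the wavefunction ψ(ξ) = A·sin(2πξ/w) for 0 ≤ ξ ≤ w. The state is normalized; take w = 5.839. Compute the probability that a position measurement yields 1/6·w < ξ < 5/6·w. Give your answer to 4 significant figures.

P ≈ 0.8045

The probability is P = ∫ |ψ|² dξ over [1/6·w, 5/6·w].
With A² fixed by ∫|ψ|² = 1, i.e. A² = (w/2)^(−1), substitute and integrate.
In terms of u = ξ/w (A² and the length scale cancel between numerator and denominator), P = [∫_{1/6}^{5/6} sin(2·π·u)^2 du] / [∫_{0}^{1} sin(2·π·u)^2 du].
With ∫ sin(2·π·u)^2 du = u/2 - sin(4·π·u)/(8·π) + C, the region integral is √(3)/(8·π) + 1/3 and the full one is 1/2.
Evaluating gives P = √(3)/(4·π) + 2/3.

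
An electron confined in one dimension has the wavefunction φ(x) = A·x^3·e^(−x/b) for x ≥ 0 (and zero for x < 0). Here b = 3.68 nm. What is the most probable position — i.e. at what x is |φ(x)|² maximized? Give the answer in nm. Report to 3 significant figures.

Differentiate |φ(x)|² with respect to x and set to zero.
This gives x = 3·b.
With b = 3.68, the most probable position is 11.04 nm.

x ≈ 11.0 nm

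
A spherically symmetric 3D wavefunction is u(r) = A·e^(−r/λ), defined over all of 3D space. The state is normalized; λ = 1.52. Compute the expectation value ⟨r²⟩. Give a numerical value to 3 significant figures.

⟨r^2⟩ ≈ 6.93

⟨r²⟩ = ∫ r^2 |u|² 4πr² dr over the full domain.
Recall ∫₀^∞ r^m e^(−r/β) dr = m!·β^(m+1), since the A² factors cancel between numerator and denominator, ⟨r²⟩ = 3·λ^2.
Putting λ = 1.52 gives 6.931.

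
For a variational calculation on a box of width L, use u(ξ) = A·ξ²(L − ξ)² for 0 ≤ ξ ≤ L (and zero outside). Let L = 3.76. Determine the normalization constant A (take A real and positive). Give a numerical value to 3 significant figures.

Require ∫ |u|² dξ = 1 over the whole domain.
With u = A·ξ²(L − ξ)², the integral evaluates to A²·[L^9/630].
Plugging in L = 3.76 yields A = 0.06476.

A ≈ 0.0648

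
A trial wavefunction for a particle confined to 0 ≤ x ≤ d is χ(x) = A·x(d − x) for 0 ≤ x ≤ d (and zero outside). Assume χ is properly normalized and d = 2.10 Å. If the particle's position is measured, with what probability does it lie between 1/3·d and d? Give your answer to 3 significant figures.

P ≈ 0.790

|χ|² is the probability density, so P = ∫_{1/3·d}^{d} |χ|² dx.
The normalization integral ∫|χ|²dx over the whole domain equals d^5/30·A², and A² cancels in the ratio.
In terms of u = x/d (A² and the length scale cancel between numerator and denominator), P = [∫_{1/3}^{1} u^2·(1 - u)^2 du] / [∫_{0}^{1} u^2·(1 - u)^2 du].
Using ∫ u^2·(1 - u)^2 du = u^3·(6·u^2 - 15·u + 10)/30, the numerator is 32/1215 and the denominator is 1/30.
Taking the ratio, P = 64/81.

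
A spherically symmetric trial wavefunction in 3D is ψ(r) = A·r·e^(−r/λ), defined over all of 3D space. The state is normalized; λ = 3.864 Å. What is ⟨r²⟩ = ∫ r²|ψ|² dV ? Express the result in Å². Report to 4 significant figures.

By definition ⟨r²⟩ = ∫ r^2 |ψ(r)|² 4πr² dr.
Using ∫₀^∞ rⁿ e^(−αr) dr = n!/αⁿ⁺¹, since the A² factors cancel between numerator and denominator, ⟨r²⟩ = 15·λ^2/2.
Putting λ = 3.864 gives 111.98.

⟨r^2⟩ ≈ 112.0 Å^2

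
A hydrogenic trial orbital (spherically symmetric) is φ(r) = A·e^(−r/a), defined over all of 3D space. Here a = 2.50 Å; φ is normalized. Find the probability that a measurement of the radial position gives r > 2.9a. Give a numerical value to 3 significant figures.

P ≈ 0.0715

With dV = 4πr²dr, the probability is ∫|φ|² dV over r > 2.9a.
Normalization gives A² = 1/(π·a^3).
Substituting u = r/a, A², 4π and the length scale all cancel in the ratio: P = ∫_{2.9}^{∞} u^2·e^(-2·u) du / ∫_{0}^{∞} u^2·e^(-2·u) du.
With ∫ u^2·e^(-2·u) du = -(2·u^2 + 2·u + 1)·e^(-2·u)/4 + C, the region integral is 1181·e^(-29/5)/200 and the full one is 1/4.
Taking the ratio yields P = 0.07151.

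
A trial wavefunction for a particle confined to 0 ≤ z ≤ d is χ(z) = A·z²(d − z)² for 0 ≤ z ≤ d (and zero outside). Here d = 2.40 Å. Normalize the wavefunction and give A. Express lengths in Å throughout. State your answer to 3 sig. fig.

A ≈ 0.488 Å^(-9/2)

The normalization condition is ∫|χ|² dz = 1 from 0 to d.
∫|χ|² dz = A²·(d^9/630).
So A² = (d^9/630)^(−1).
Substituting d = 2.40 gives A² = 0.2385, so A = 0.4883.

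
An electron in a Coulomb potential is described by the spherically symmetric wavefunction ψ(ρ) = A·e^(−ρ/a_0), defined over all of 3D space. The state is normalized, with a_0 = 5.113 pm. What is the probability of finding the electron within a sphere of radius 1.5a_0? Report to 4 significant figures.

P = ∫ |ψ|² 4πρ² dρ over ρ ≤ 1.5a_0.
The full normalization integral is A²·[π·a_0^3] = 1, fixing A².
Substituting u = ρ/a_0, A², 4π and the length scale all cancel in the ratio: P = ∫_{0}^{1.5} u^2·e^(-2·u) du / ∫_{0}^{∞} u^2·e^(-2·u) du.
An antiderivative of u^2·e^(-2·u) is -(2·u^2 + 2·u + 1)·e^(-2·u)/4; evaluating from 0 to 1.5 gives 1/4 - 17·e^(-3)/8, while the full integral is 1/4.
This evaluates to P = 0.57681.

P ≈ 0.5768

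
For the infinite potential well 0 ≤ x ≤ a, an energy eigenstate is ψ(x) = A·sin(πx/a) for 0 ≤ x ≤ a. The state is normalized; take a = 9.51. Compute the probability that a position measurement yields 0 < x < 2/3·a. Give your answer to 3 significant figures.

P ≈ 0.804

The probability is P = ∫ |ψ|² dx over [0, 2/3·a].
Since A² = 1/(a/2), this is the region integral divided by the full normalization integral.
In terms of u = x/a (A² and the length scale cancel between numerator and denominator), P = [∫_{0}^{2/3} sin(π·u)^2 du] / [∫_{0}^{1} sin(π·u)^2 du].
Using ∫ sin(π·u)^2 du = u/2 - sin(2·π·u)/(4·π), the numerator is √(3)/(8·π) + 1/3 and the denominator is 1/2.
The result is P = √(3)/(4·π) + 2/3.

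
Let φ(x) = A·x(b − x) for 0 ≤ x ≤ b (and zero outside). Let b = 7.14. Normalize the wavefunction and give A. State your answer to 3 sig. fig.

We need A² ∫|f|² dx = 1, taking the integral from 0 to b.
∫|φ|² dx = A²·(b^5/30).
So A² = (b^5/30)^(−1).
Substituting b = 7.14 gives A² = 0.001617, so A = 0.04021.

A ≈ 0.0402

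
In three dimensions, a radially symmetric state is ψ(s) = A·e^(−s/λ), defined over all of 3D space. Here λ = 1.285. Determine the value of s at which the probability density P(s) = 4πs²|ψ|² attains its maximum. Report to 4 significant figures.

s ≈ 1.285

The maximum of P(s) = 4πs²|ψ|² occurs where its derivative vanishes.
This gives s = λ.
With λ = 1.285, the most probable radial distance is 1.2850.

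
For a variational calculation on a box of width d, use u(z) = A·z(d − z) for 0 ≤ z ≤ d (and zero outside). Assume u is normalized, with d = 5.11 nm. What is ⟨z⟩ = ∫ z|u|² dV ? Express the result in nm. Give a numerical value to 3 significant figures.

⟨z⟩ ≈ 2.56 nm

By definition ⟨z⟩ = ∫ z |u(z)|² dz.
Expanding the polynomial and integrating term by term, since the A² factors cancel between numerator and denominator, ⟨z⟩ = d/2.
With d = 5.11, ⟨z⟩ = 2.555.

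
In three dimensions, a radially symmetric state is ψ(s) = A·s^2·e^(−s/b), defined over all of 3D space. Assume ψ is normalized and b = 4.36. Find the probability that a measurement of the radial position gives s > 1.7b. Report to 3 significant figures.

P ≈ 0.942

With dV = 4πs²ds, the probability is ∫|ψ|² dV over s > 1.7b.
Normalization gives A² = 1/(45·π·b^7/2).
In terms of u = s/b (A², 4π and the length scale all cancel between numerator and denominator), P = [∫_{1.7}^{∞} u^6·e^(-2·u) du] / [∫_{0}^{∞} u^6·e^(-2·u) du].
An antiderivative of u^6·e^(-2·u) is -(4·u^6 + 12·u^5 + 30·u^4 + 60·u^3 + 90·u^2 + 90·u + 45)·e^(-2·u)/8; evaluating from 1.7 to ∞ gives ≈ 5.2996, while the full integral is 45/8.
The region integral divided by the full integral gives P = 0.9421.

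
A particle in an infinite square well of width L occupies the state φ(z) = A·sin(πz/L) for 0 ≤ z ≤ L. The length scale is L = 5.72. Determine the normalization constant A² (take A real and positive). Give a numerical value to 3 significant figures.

We need A² ∫|f|² dz = 1, taking the integral from 0 to L.
Using sin²θ = (1 − cos 2θ)/2, the integral (without the A² prefactor) comes out to L/2.
So A² = (L/2)^(−1).
With L = 5.72: A² = 0.3497 and A = 0.5913.

A^2 ≈ 0.350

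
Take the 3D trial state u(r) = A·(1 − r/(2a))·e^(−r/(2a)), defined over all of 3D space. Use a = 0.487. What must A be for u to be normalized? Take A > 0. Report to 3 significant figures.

A ≈ 0.587

Normalization requires ∫|u|² 4πr² dr = 1, integrated from 0 to ∞.
Carrying out the integral gives A² · 8·π·a^3.
Setting this equal to 1 gives A² = 1/(8·π·a^3).
With a = 0.487: A² = 0.3445 and A = 0.5869.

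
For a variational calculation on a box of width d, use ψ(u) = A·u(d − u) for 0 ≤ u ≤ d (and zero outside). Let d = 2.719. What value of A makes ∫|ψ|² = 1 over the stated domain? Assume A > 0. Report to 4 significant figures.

A ≈ 0.4493

The normalization condition is ∫|ψ|² du = 1 from 0 to d.
∫|ψ|² du = A²·(d^5/30).
Hence A² = 1/[d^5/30].
Substituting d = 2.719 gives A² = 0.20187, so A = 0.44930.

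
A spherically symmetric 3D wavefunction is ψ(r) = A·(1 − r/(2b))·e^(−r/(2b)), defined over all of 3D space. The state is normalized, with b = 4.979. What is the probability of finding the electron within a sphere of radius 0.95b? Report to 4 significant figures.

Integrate the radial probability density 4πr²|ψ|² over r ≤ 0.95b.
Normalization gives A² = 1/(8·π·b^3).
Let u = r/b; then A², 4π and the length scale all cancel, so P = ∫_{0}^{0.95} u^2·(1 - u/2)^2·e^(-u) du ÷ ∫_{0}^{∞} u^2·(1 - u/2)^2·e^(-u) du.
An antiderivative of u^2·(1 - u/2)^2·e^(-u) is -(u^4/4 + u^2 + 2·u + 2)·e^(-u); evaluating from 0 to 0.95 gives ≈ 0.0639255, while the full integral is 2.
This evaluates to P = 0.031963.

P ≈ 0.03196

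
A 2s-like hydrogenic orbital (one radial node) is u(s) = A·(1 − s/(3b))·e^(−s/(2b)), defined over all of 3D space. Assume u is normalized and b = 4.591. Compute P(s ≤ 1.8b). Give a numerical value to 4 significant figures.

With dV = 4πs²ds, the probability is ∫|u|² dV over s ≤ 1.8b.
The full normalization integral is A²·[8·π·b^3/3] = 1, fixing A².
In terms of t = s/b (A², 4π and the length scale all cancel between numerator and denominator), P = [∫_{0}^{1.8} t^2·(1 - t/3)^2·e^(-t) dt] / [∫_{0}^{∞} t^2·(1 - t/3)^2·e^(-t) dt].
An antiderivative of t^2·(1 - t/3)^2·e^(-t) is (-t^4 + 2·t^3 - 3·t^2 - 6·t - 6)·e^(-t)/9; evaluating from 0 to 1.8 gives 2/3 - 5282·e^(-9/5)/1875, while the full integral is 2/3.
Taking the ratio yields P = 0.30151.

P ≈ 0.3015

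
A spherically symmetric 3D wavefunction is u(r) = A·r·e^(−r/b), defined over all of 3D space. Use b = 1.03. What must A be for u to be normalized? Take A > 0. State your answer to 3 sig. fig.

A ≈ 0.303

The normalization condition is ∫|u|² 4πr² dr = 1 from 0 to ∞.
In 3D with spherical symmetry the volume element is 4πr² dr.
With ∫₀^∞ r^4 e^(−αr) dr = 4!/α^5, ∫|u|² 4πr² dr = A²·(3·π·b^5).
With b = 1.03: A² = 0.09153 and A = 0.3025.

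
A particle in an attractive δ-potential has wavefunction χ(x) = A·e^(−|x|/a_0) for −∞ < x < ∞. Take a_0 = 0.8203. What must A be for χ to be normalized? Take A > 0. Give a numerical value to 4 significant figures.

A ≈ 1.104

Require ∫ |χ|² dx = 1 over the whole domain.
∫|χ|² dx = A²·(a_0).
Setting this equal to 1 gives A² = 1/(a_0).
Substituting a_0 = 0.8203 gives A² = 1.2191, so A = 1.1041.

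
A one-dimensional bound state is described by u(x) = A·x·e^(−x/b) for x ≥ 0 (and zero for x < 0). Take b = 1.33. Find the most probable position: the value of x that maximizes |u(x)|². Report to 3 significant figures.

x ≈ 1.33

Differentiate |u(x)|² with respect to x and set to zero.
This gives x = b.
With b = 1.33, the most probable position is 1.330.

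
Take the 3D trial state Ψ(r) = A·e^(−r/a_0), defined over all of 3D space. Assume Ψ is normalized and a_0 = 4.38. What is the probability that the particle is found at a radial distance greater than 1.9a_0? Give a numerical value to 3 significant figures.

P ≈ 0.269

P = ∫ |Ψ|² 4πr² dr over r > 1.9a_0.
Normalization gives A² = 1/(π·a_0^3).
Substituting u = r/a_0, A², 4π and the length scale all cancel in the ratio: P = ∫_{1.9}^{∞} u^2·e^(-2·u) du / ∫_{0}^{∞} u^2·e^(-2·u) du.
With ∫ u^2·e^(-2·u) du = -(2·u^2 + 2·u + 1)·e^(-2·u)/4 + C, the region integral is 601·e^(-19/5)/200 and the full one is 1/4.
Taking the ratio yields P = 0.2689.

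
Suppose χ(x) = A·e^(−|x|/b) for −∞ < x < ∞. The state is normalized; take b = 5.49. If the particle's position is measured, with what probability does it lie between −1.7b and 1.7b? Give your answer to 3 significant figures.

|χ|² is the probability density, so P = ∫_{−1.7b}^{1.7b} |χ|² dx.
Since A² = 1/(b), this is the region integral divided by the full normalization integral.
By symmetry take twice the x ≥ 0 contribution in numerator and denominator; the 2's cancel. Let u = x/b; then A² and the length scale cancel, so P = ∫_{0}^{1.7} e^(-2·u) du ÷ ∫_{0}^{∞} e^(-2·u) du.
With ∫ e^(-2·u) du = -e^(-2·u)/2 + C, the region integral is 1/2 - e^(-17/5)/2 and the full one is 1/2.
The result is P = 0.9666.

P ≈ 0.967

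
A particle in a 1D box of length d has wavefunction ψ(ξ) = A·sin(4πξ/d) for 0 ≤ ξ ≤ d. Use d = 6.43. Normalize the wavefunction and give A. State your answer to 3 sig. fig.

A ≈ 0.558

Require ∫ |ψ|² dξ = 1 over the whole domain.
Using sin²θ = (1 − cos 2θ)/2, the integral (without the A² prefactor) comes out to d/2.
Hence A² = 1/[d/2].
Substituting d = 6.43 gives A² = 0.3110, so A = 0.5577.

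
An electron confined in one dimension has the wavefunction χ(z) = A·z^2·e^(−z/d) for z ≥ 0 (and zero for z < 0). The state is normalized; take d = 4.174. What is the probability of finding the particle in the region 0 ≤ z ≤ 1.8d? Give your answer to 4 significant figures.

P ≈ 0.2936

P = ∫_{0}^{1.8d} |χ(z)|² dz.
The normalization integral ∫|χ|²dz over the whole domain equals 3·d^5/4·A², and A² cancels in the ratio.
In terms of u = z/d (A² and the length scale cancel between numerator and denominator), P = [∫_{0}^{1.8} u^4·e^(-2·u) du] / [∫_{0}^{∞} u^4·e^(-2·u) du].
An antiderivative of u^4·e^(-2·u) is -(u^4/2 + u^3 + 3·u^2/2 + 3·u/2 + 3/4)·e^(-2·u); evaluating from 0 to 1.8 gives ≈ 0.220171, while the full integral is 3/4.
Evaluating gives P = 0.29356.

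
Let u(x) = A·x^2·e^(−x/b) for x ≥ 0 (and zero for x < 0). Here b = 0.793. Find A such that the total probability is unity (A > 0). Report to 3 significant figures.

A ≈ 2.06

Require ∫ |u|² dx = 1 over the whole domain.
∫|u|² dx = A²·(3·b^5/4).
Setting this equal to 1 gives A² = 1/(3·b^5/4).
With b = 0.793: A² = 4.252 and A = 2.062.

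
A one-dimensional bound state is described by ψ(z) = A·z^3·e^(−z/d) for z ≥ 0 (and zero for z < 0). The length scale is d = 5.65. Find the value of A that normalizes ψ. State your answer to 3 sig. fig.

Normalization requires ∫|ψ|² dz = 1, integrated from 0 to ∞.
Carrying out the integral gives A² · 45·d^7/8.
Substituting d = 5.65 gives A² = 9.672E-7, so A = 0.0009835.

A ≈ 0.000983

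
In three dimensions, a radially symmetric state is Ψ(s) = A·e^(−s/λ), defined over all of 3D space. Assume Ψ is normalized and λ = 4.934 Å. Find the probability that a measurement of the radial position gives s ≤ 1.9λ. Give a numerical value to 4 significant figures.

P = ∫ |Ψ|² 4πs² ds over s ≤ 1.9λ.
A² is fixed by ∫₀^∞ 4πs²|Ψ|² ds = 1, i.e. A² = (π·λ^3)^(−1).
Substituting u = s/λ, A², 4π and the length scale all cancel in the ratio: P = ∫_{0}^{1.9} u^2·e^(-2·u) du / ∫_{0}^{∞} u^2·e^(-2·u) du.
An antiderivative of u^2·e^(-2·u) is -(2·u^2 + 2·u + 1)·e^(-2·u)/4; evaluating from 0 to 1.9 gives 1/4 - 601·e^(-19/5)/200, while the full integral is 1/4.
Taking the ratio yields P = 0.73110.

P ≈ 0.7311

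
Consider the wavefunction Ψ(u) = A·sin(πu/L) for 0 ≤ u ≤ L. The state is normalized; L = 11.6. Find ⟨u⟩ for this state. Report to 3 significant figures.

⟨u⟩ ≈ 5.80

⟨u⟩ = ∫ u |Ψ|² du over the full domain.
With ∫₀^L sin²(nπu/L) du = L/2, since the A² factors cancel between numerator and denominator, ⟨u⟩ = L/2.
With L = 11.6, ⟨u⟩ = 5.800.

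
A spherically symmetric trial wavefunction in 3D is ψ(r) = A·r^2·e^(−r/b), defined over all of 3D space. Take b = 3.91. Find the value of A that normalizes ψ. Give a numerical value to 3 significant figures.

The normalization condition is ∫|ψ|² 4πr² dr = 1 from 0 to ∞.
The integral (without the A² prefactor) comes out to 45·π·b^7/2.
So A² = (45·π·b^7/2)^(−1).
With b = 3.91: A² = 0.000001013 and A = 0.001006.

A ≈ 0.00101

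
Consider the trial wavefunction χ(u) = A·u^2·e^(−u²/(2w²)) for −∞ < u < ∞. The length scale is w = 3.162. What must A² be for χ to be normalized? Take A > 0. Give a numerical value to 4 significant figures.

Normalization requires ∫|χ|² du = 1, integrated from −∞ to ∞.
∫|χ|² du = A²·(3·√(π)·w^5/4).
So A² = (3·√(π)·w^5/4)^(−1).
With w = 3.162: A² = 0.0023799 and A = 0.048784.

A^2 ≈ 0.002380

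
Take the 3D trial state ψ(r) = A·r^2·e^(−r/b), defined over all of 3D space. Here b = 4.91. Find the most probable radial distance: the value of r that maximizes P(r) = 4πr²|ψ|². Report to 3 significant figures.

r ≈ 14.7

Set d/dr [P(r) = 4πr²|ψ|²] = 0 and solve for r > 0.
This gives r = 3·b.
With b = 4.91, the most probable radial distance is 14.73.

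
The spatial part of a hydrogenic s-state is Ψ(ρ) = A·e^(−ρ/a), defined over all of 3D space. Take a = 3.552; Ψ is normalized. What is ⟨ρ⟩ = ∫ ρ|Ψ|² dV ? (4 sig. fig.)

The expectation value is the |Ψ|²-weighted average of ρ: ∫ ρ|Ψ|² 4πρ² dρ.
Since the A² factors cancel between numerator and denominator, ⟨ρ⟩ = 3·a/2.
With a = 3.552, ⟨ρ⟩ = 5.3280.

⟨ρ⟩ ≈ 5.328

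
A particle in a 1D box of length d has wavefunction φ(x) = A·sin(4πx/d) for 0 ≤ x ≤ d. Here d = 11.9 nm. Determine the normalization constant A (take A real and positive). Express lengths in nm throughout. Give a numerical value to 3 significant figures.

The normalization condition is ∫|φ|² dx = 1 from 0 to d.
With ∫₀^d sin²(nπx/d) dx = d/2, with φ = A·sin(4πx/d), the integral evaluates to A²·[d/2].
Setting this equal to 1 gives A² = 1/(d/2).
Substituting d = 11.9 gives A² = 0.1681, so A = 0.4100.

A ≈ 0.410 nm^(-1/2)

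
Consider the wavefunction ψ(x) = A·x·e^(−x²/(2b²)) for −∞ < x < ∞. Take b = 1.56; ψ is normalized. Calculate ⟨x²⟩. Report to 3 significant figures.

⟨x^2⟩ ≈ 3.65

⟨x²⟩ = ∫ x^2 |ψ|² dx over the full domain.
Using the Gaussian integral ∫_{−∞}^{∞} e^(−αx²) dx = √(π/α), the ratio of the moment integral to the normalization integral gives ⟨x²⟩ = 3·b^2/2.
Putting b = 1.56 gives 3.650.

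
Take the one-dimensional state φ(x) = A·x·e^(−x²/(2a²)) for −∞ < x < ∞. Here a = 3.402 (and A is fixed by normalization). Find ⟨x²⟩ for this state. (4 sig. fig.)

⟨x^2⟩ ≈ 17.36

The expectation value is the |φ|²-weighted average of x^2: ∫ x^2|φ|² dx.
Evaluating both integrals, ⟨x²⟩ = 3·a^2/2.
Putting a = 3.402 gives 17.360.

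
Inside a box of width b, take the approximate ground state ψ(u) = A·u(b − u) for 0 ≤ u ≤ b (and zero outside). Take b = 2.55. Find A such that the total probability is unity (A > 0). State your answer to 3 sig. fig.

A ≈ 0.527

Normalization requires ∫|ψ|² du = 1, integrated from 0 to b.
Expanding the polynomial and integrating term by term, with ψ = A·u(b − u), the integral evaluates to A²·[b^5/30].
Substituting b = 2.55 gives A² = 0.2782, so A = 0.5275.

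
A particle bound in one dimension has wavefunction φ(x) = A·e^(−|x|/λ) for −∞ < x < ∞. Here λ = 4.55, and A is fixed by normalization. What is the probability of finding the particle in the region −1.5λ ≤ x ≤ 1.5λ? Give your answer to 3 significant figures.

P = ∫_{−1.5λ}^{1.5λ} |φ(x)|² dx.
Since A² = 1/(λ), this is the region integral divided by the full normalization integral.
Both integrals are even about x = 0, so only the x ≥ 0 halves are needed (the factors of 2 cancel). In terms of u = x/λ (A² and the length scale cancel between numerator and denominator), P = [∫_{0}^{1.5} e^(-2·u) du] / [∫_{0}^{∞} e^(-2·u) du].
Using ∫ e^(-2·u) du = -e^(-2·u)/2, the numerator is 1/2 - e^(-3)/2 and the denominator is 1/2.
Taking the ratio, P = 0.9502.

P ≈ 0.950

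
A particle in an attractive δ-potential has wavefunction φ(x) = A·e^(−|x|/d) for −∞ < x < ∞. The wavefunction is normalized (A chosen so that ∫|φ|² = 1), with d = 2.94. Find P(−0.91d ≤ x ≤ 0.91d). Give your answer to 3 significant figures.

P = ∫_{−0.91d}^{0.91d} |φ(x)|² dx.
With A² fixed by ∫|φ|² = 1, i.e. A² = (d)^(−1), substitute and integrate.
Both integrals are even about x = 0, so only the x ≥ 0 halves are needed (the factors of 2 cancel). Substituting u = x/d, A² and the length scale cancel in the ratio: P = ∫_{0}^{0.91} e^(-2·u) du / ∫_{0}^{∞} e^(-2·u) du.
Using ∫ e^(-2·u) du = -e^(-2·u)/2, the numerator is 1/2 - e^(-91/50)/2 and the denominator is 1/2.
The result is P = 0.8380.

P ≈ 0.838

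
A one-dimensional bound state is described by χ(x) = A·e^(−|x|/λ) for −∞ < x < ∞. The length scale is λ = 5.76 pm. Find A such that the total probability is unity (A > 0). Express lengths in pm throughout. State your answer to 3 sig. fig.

Normalization requires ∫|χ|² dx = 1, integrated from −∞ to ∞.
Using ∫₀^∞ xⁿ e^(−αx) dx = n!/αⁿ⁺¹, the integral (without the A² prefactor) comes out to λ.
Setting this equal to 1 gives A² = 1/(λ).
With λ = 5.76: A² = 0.1736 and A = 0.4167.

A ≈ 0.417 pm^(-1/2)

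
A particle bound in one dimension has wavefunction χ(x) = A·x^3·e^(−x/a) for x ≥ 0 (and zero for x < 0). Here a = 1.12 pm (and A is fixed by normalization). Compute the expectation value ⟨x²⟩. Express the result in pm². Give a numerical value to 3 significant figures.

⟨x^2⟩ ≈ 17.6 pm^2

⟨x²⟩ = ∫ x^2 |χ|² dx over the full domain.
Evaluating both integrals, ⟨x²⟩ = 14·a^2.
Putting a = 1.12 gives 17.56.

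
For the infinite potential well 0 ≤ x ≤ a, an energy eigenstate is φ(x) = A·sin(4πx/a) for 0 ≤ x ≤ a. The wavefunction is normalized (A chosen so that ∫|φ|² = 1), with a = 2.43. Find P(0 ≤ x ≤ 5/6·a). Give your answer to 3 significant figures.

The probability is P = ∫ |φ|² dx over [0, 5/6·a].
Since A² = 1/(a/2), this is the region integral divided by the full normalization integral.
In terms of u = x/a (A² and the length scale cancel between numerator and denominator), P = [∫_{0}^{5/6} sin(4·π·u)^2 du] / [∫_{0}^{1} sin(4·π·u)^2 du].
An antiderivative of sin(4·π·u)^2 is u/2 - sin(4·π·u)·cos(4·π·u)/(8·π); evaluating from 0 to 5/6 gives -√(3)/(32·π) + 5/12, while the full integral is 1/2.
Evaluating gives P = -√(3)/(16·π) + 5/6.

P ≈ 0.799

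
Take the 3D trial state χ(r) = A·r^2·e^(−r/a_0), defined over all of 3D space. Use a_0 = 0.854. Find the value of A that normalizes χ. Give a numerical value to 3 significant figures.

A ≈ 0.207

Normalization requires ∫|χ|² 4πr² dr = 1, integrated from 0 to ∞.
In 3D with spherical symmetry the volume element is 4πr² dr.
With χ = A·r^2·e^(−r/a_0), the integral evaluates to A²·[45·π·a_0^7/2].
Plugging in a_0 = 0.854 yields A = 0.2066.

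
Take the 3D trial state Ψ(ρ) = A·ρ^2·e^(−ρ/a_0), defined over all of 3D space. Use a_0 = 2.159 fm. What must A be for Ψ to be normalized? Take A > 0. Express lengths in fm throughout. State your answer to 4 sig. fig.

Require ∫ |Ψ|² 4πρ² dρ = 1 over the whole domain.
With Ψ = A·ρ^2·e^(−ρ/a_0), the integral evaluates to A²·[45·π·a_0^7/2].
So A² = (45·π·a_0^7/2)^(−1).
With a_0 = 2.159: A² = 0.000064699 and A = 0.0080436.

A ≈ 0.008044 fm^(-7/2)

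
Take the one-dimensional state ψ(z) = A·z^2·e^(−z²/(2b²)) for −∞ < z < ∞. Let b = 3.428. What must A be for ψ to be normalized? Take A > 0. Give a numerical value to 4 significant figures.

A ≈ 0.03986

We need A² ∫|f|² dz = 1, taking the integral from −∞ to ∞.
Differentiating ∫e^(−αz²) dz = √(π/α) under α to get the higher moments, the integral (without the A² prefactor) comes out to 3·√(π)·b^5/4.
Substituting b = 3.428 gives A² = 0.0015891, so A = 0.039864.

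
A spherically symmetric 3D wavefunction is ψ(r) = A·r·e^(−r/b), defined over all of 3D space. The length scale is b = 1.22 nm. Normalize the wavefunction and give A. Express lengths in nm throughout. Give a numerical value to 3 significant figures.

The normalization condition is ∫|ψ|² 4πr² dr = 1 from 0 to ∞.
With ∫₀^∞ r^4 e^(−αr) dr = 4!/α^5, ∫|ψ|² 4πr² dr = A²·(3·π·b^5).
Substituting b = 1.22 gives A² = 0.03926, so A = 0.1981.

A ≈ 0.198 nm^(-5/2)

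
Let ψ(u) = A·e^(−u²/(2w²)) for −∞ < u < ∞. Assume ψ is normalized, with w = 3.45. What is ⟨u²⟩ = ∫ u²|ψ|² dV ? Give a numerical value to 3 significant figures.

By definition ⟨u²⟩ = ∫ u^2 |ψ(u)|² du.
The ratio of the moment integral to the normalization integral gives ⟨u²⟩ = w^2/2.
With w = 3.45, ⟨u^2⟩ = 5.951.

⟨u^2⟩ ≈ 5.95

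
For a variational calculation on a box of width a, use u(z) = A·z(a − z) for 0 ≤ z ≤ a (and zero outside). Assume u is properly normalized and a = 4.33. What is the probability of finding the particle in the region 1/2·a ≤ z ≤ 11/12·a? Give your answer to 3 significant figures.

P ≈ 0.495

P = ∫_{1/2·a}^{11/12·a} |u(z)|² dz.
With A² fixed by ∫|u|² = 1, i.e. A² = (a^5/30)^(−1), substitute and integrate.
In terms of t = z/a (A² and the length scale cancel between numerator and denominator), P = [∫_{1/2}^{11/12} t^2·(1 - t)^2 dt] / [∫_{0}^{1} t^2·(1 - t)^2 dt].
An antiderivative of t^2·(1 - t)^2 is t^3·(6·t^2 - 15·t + 10)/30; evaluating from 1/2 to 11/12 gives ≈ 0.016497, while the full integral is 1/30.
This works out to P = 0.4949.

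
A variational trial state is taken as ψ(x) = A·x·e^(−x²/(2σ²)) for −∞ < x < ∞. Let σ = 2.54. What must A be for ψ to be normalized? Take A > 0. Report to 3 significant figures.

Normalization requires ∫|ψ|² dx = 1, integrated from −∞ to ∞.
With ∫_{−∞}^{∞} x^(2m) e^(−αx²) dx = (2m−1)!!·√π / (2^m α^(m+1/2)), the integral (without the A² prefactor) comes out to √(π)·σ^3/2.
Hence A² = 1/[√(π)·σ^3/2].
Substituting σ = 2.54 gives A² = 0.06886, so A = 0.2624.

A ≈ 0.262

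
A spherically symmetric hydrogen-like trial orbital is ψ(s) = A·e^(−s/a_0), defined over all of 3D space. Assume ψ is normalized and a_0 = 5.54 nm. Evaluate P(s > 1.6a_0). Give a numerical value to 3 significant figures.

P = ∫ |ψ|² 4πs² ds over s > 1.6a_0.
The full normalization integral is A²·[π·a_0^3] = 1, fixing A².
Substituting u = s/a_0, A², 4π and the length scale all cancel in the ratio: P = ∫_{1.6}^{∞} u^2·e^(-2·u) du / ∫_{0}^{∞} u^2·e^(-2·u) du.
With ∫ u^2·e^(-2·u) du = -(2·u^2 + 2·u + 1)·e^(-2·u)/4 + C, the region integral is 233·e^(-16/5)/100 and the full one is 1/4.
Taking the ratio yields P = 0.3799.

P ≈ 0.380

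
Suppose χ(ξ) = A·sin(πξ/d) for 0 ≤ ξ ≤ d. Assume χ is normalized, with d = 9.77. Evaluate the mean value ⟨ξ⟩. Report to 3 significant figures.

⟨ξ⟩ ≈ 4.89

⟨ξ⟩ = ∫ ξ |χ|² dξ over the full domain.
Using sin²θ = (1 − cos 2θ)/2, the ratio of the moment integral to the normalization integral gives ⟨ξ⟩ = d/2.
With d = 9.77, ⟨ξ⟩ = 4.885.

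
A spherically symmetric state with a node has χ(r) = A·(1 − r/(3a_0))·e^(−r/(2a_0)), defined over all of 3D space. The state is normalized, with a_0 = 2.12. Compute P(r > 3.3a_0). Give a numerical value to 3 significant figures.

P ≈ 0.647

With dV = 4πr²dr, the probability is ∫|χ|² dV over r > 3.3a_0.
The full normalization integral is A²·[8·π·a_0^3/3] = 1, fixing A².
In terms of u = r/a_0 (A², 4π and the length scale all cancel between numerator and denominator), P = [∫_{3.3}^{∞} u^2·(1 - u/3)^2·e^(-u) du] / [∫_{0}^{∞} u^2·(1 - u/3)^2·e^(-u) du].
With ∫ u^2·(1 - u/3)^2·e^(-u) du = (-u^4 + 2·u^3 - 3·u^2 - 6·u - 6)·e^(-u)/9 + C, the region integral is ≈ 0.43107 and the full one is 2/3.
Taking the ratio yields P = 0.6466.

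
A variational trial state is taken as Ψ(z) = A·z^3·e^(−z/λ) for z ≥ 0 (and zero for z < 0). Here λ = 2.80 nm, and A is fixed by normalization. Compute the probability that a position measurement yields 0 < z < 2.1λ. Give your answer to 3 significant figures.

P = ∫_{0}^{2.1λ} |Ψ(z)|² dz.
Since A² = 1/(45·λ^7/8), this is the region integral divided by the full normalization integral.
Let u = z/λ; then A² and the length scale cancel, so P = ∫_{0}^{2.1} u^6·e^(-2·u) du ÷ ∫_{0}^{∞} u^6·e^(-2·u) du.
Using ∫ u^6·e^(-2·u) du = -(4·u^6 + 12·u^5 + 30·u^4 + 60·u^3 + 90·u^2 + 90·u + 45)·e^(-2·u)/8, the numerator is ≈ 0.74552 and the denominator is 45/8.
Taking the ratio, P = 0.1325.

P ≈ 0.133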